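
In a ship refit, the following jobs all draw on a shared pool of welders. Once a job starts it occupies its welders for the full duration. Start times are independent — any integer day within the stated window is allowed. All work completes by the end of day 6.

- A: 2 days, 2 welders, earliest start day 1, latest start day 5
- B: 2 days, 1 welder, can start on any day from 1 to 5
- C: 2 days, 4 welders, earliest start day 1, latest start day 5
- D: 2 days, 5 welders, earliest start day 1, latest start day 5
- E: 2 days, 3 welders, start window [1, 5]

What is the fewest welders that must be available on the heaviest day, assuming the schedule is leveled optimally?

5

Early-start (A@1, B@1, C@1, D@1, E@1) gives peak 15: d1:15  d2:15  d3:0  d4:0  d5:0  d6:0.
Shift B→3, C→3, D→5.
Schedule A@1, B@3, C@3, D@5, E@1: d1:5  d2:5  d3:5  d4:5  d5:5  d6:5 — peak 5.
Total welder-days = 30 over 6 days ⇒ peak ≥ ⌈30/6⌉ = 5, so 5 is optimal.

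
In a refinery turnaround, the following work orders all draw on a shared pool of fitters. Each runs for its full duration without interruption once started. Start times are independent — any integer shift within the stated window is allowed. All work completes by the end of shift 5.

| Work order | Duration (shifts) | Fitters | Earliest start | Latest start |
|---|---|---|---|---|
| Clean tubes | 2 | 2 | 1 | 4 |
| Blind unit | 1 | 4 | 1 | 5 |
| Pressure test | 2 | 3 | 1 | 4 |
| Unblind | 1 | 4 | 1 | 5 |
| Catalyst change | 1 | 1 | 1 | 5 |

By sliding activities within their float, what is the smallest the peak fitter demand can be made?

Early-start (Clean tubes@1, Blind unit@1, Pressure test@1, Unblind@1, Catalyst change@1) gives peak 14: s1:14  s2:5  s3:0  s4:0  s5:0.
Shift Blind unit→3, Unblind→4, Catalyst change→3.
Schedule Clean tubes@1, Blind unit@3, Pressure test@1, Unblind@4, Catalyst change@3: s1:5  s2:5  s3:5  s4:4  s5:0 — peak 5.

5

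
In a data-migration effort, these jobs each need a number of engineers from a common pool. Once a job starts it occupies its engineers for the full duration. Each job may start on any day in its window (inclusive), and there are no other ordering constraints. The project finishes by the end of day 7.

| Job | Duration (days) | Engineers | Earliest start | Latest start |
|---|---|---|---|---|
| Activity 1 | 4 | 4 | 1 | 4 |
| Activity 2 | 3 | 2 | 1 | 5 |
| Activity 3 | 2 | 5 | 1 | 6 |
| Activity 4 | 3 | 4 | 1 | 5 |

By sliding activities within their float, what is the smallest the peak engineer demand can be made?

Early-start (Activity 1@1, Activity 2@1, Activity 3@1, Activity 4@1) gives peak 15: d1:15  d2:15  d3:10  d4:4  d5:0  d6:0  d7:0.
Shift Activity 2→4, Activity 3→5.
Schedule Activity 1@1, Activity 2@4, Activity 3@5, Activity 4@1: d1:8  d2:8  d3:8  d4:6  d5:7  d6:7  d7:0 — peak 8.

8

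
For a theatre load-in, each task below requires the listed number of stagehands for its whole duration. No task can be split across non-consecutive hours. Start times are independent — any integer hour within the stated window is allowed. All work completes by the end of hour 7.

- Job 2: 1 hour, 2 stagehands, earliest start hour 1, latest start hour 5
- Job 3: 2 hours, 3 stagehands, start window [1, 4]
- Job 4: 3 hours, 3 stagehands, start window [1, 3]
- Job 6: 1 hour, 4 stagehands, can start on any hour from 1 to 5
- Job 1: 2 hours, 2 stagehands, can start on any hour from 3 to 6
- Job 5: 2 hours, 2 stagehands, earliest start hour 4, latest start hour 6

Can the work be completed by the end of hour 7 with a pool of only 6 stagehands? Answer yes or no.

yes

Schedule Job 2@1, Job 3@1, Job 4@2, Job 6@5, Job 1@3, Job 5@5: h1:5  h2:6  h3:5  h4:5  h5:6  h6:2  h7:0 — peak 6 ≤ 6.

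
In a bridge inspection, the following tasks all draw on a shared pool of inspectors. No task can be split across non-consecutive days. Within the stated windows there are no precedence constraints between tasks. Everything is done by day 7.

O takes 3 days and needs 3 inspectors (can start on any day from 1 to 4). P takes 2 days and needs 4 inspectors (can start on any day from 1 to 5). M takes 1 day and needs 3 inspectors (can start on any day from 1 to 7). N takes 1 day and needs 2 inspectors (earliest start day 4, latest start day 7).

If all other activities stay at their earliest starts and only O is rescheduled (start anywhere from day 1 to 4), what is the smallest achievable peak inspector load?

7

O@1: d1:10  d2:7  d3:3  d4:2  d5:0  d6:0  d7:0 → peak 10
O@2: d1:7  d2:7  d3:3  d4:5  d5:0  d6:0  d7:0 → peak 7
O@3: d1:7  d2:4  d3:3  d4:5  d5:3  d6:0  d7:0 → peak 7
O@4: d1:7  d2:4  d3:0  d4:5  d5:3  d6:3  d7:0 → peak 7
Best is O@2, peak 7.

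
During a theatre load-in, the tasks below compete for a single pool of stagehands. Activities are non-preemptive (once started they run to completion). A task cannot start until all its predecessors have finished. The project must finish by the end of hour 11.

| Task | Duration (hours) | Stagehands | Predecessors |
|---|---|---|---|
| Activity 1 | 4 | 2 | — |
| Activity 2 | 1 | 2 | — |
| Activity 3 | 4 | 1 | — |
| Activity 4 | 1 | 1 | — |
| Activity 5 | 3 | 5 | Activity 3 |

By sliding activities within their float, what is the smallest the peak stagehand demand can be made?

5

Early-start (Activity 1@1, Activity 2@1, Activity 3@1, Activity 4@1, Activity 5@5) gives peak 6: h1:6  h2:3  h3:3  h4:3  h5:5  h6:5  h7:5  h8:0  h9:0  h10:0  h11:0.
Shift Activity 4→2.
Schedule Activity 1@1, Activity 2@1, Activity 3@1, Activity 4@2, Activity 5@5: h1:5  h2:4  h3:3  h4:3  h5:5  h6:5  h7:5  h8:0  h9:0  h10:0  h11:0 — peak 5.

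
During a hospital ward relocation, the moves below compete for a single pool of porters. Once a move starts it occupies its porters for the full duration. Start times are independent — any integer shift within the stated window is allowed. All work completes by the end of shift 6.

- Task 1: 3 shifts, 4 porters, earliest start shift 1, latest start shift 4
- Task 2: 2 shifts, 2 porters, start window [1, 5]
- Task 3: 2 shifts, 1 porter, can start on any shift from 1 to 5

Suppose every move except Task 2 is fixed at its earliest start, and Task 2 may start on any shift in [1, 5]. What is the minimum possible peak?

Task 2@1: s1:7  s2:7  s3:4  s4:0  s5:0  s6:0 → peak 7
Task 2@2: s1:5  s2:7  s3:6  s4:0  s5:0  s6:0 → peak 7
Task 2@3: s1:5  s2:5  s3:6  s4:2  s5:0  s6:0 → peak 6
Task 2@4: s1:5  s2:5  s3:4  s4:2  s5:2  s6:0 → peak 5
Task 2@5: s1:5  s2:5  s3:4  s4:0  s5:2  s6:2 → peak 5
Best is Task 2@4, peak 5.

5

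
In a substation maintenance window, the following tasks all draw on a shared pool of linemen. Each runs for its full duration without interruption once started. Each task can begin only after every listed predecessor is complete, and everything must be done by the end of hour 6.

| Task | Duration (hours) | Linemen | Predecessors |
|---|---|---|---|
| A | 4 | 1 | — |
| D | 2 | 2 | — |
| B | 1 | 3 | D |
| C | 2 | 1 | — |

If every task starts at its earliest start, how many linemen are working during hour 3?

At early start, hour 3 has: A, B.
Demand: 1 + 3 = 4.

4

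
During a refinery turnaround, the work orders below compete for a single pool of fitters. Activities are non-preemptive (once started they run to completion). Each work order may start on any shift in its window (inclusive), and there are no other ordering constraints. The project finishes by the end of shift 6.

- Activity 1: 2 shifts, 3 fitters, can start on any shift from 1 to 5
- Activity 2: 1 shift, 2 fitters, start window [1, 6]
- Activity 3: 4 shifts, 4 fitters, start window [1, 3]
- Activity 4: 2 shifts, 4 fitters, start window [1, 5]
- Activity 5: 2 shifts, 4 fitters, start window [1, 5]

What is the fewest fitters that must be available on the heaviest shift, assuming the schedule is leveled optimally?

8

Early-start (Activity 1@1, Activity 2@1, Activity 3@1, Activity 4@1, Activity 5@1) gives peak 17: s1:17  s2:15  s3:4  s4:4  s5:0  s6:0.
Shift Activity 3→2, Activity 4→3, Activity 5→5.
Schedule Activity 1@1, Activity 2@1, Activity 3@2, Activity 4@3, Activity 5@5: s1:5  s2:7  s3:8  s4:8  s5:8  s6:4 — peak 8.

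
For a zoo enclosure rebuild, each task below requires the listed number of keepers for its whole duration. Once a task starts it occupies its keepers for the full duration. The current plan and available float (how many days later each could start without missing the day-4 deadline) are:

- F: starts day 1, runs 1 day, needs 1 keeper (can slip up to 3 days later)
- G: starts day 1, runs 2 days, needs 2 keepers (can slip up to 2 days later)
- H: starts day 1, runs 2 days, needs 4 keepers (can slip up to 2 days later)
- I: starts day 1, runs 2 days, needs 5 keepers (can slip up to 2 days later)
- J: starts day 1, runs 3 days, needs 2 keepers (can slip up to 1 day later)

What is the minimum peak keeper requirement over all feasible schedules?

8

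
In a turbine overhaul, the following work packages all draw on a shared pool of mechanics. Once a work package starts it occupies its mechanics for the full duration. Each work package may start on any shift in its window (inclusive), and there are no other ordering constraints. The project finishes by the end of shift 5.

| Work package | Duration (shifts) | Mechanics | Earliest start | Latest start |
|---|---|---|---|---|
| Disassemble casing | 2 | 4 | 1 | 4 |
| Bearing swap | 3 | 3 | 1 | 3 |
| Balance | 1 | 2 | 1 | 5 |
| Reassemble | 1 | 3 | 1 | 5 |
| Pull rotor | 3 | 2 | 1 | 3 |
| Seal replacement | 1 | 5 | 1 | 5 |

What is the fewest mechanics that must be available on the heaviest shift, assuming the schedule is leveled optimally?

Early-start (Disassemble casing@1, Bearing swap@1, Balance@1, Reassemble@1, Pull rotor@1, Seal replacement@1) gives peak 19: s1:19  s2:9  s3:5  s4:0  s5:0.
Shift Balance→3, Reassemble→4, Pull rotor→3, Seal replacement→5.
Schedule Disassemble casing@1, Bearing swap@1, Balance@3, Reassemble@4, Pull rotor@3, Seal replacement@5: s1:7  s2:7  s3:7  s4:5  s5:7 — peak 7.
Total mechanic-shifts = 33 over 5 shifts ⇒ peak ≥ ⌈33/5⌉ = 7, so 7 is optimal.

7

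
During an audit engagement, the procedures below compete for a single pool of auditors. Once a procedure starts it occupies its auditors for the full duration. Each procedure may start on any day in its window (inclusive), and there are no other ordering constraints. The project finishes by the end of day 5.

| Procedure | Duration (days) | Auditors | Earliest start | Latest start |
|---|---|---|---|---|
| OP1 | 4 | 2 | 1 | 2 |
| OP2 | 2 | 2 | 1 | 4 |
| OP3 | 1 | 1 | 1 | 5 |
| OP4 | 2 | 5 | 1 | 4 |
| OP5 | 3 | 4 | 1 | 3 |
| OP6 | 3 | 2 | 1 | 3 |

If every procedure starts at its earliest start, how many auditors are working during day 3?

8

At early start, day 3 has: OP1, OP5, OP6.
Demand: 2 + 4 + 2 = 8.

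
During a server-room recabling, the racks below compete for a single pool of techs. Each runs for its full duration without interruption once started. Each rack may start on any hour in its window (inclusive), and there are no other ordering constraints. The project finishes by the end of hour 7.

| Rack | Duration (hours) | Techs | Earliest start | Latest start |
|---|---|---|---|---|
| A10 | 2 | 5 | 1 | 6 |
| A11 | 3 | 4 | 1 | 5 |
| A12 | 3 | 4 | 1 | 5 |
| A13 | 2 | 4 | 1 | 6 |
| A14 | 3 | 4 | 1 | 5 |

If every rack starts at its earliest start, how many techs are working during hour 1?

21

At early start, hour 1 has: A10, A11, A12, A13, A14.
Demand: 5 + 4 + 4 + 4 + 4 = 21.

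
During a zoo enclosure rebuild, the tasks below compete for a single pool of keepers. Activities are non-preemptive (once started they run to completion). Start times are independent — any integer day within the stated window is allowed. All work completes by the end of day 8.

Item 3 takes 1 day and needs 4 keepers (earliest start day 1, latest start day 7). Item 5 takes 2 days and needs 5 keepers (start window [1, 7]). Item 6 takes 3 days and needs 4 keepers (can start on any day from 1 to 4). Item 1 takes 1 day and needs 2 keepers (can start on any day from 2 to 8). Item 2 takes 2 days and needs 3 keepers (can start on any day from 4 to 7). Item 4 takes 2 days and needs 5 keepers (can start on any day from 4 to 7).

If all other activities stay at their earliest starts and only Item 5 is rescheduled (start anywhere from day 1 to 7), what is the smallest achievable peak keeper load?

Item 5@1: d1:13  d2:11  d3:4  d4:8  d5:8  d6:0  d7:0  d8:0 → peak 13
Item 5@2: d1:8  d2:11  d3:9  d4:8  d5:8  d6:0  d7:0  d8:0 → peak 11
Item 5@3: d1:8  d2:6  d3:9  d4:13  d5:8  d6:0  d7:0  d8:0 → peak 13
Item 5@4: d1:8  d2:6  d3:4  d4:13  d5:13  d6:0  d7:0  d8:0 → peak 13
Item 5@5: d1:8  d2:6  d3:4  d4:8  d5:13  d6:5  d7:0  d8:0 → peak 13
Item 5@6: d1:8  d2:6  d3:4  d4:8  d5:8  d6:5  d7:5  d8:0 → peak 8
Item 5@7: d1:8  d2:6  d3:4  d4:8  d5:8  d6:0  d7:5  d8:5 → peak 8
Best is Item 5@6, peak 8.

8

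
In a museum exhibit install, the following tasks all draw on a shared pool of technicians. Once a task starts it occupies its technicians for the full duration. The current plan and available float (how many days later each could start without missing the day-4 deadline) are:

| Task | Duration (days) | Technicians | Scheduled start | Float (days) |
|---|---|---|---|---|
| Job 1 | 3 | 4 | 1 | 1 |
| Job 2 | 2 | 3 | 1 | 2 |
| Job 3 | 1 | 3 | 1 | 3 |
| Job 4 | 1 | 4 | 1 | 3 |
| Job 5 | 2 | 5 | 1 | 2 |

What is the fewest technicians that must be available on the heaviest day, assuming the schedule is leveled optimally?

Early-start (Job 1@1, Job 2@1, Job 3@1, Job 4@1, Job 5@1) gives peak 19: d1:19  d2:12  d3:4  d4:0.
Shift Job 4→4, Job 5→3.
Schedule Job 1@1, Job 2@1, Job 3@1, Job 4@4, Job 5@3: d1:10  d2:7  d3:9  d4:9 — peak 10.

10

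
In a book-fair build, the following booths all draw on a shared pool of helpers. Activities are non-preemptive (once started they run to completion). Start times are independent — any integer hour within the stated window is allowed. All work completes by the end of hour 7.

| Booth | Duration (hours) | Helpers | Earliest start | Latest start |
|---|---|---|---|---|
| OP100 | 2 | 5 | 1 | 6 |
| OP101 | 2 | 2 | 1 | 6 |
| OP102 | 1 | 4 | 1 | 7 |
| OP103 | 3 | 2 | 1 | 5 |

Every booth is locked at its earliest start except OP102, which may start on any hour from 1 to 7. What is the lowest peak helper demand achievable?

OP102@1: h1:13  h2:9  h3:2  h4:0  h5:0  h6:0  h7:0 → peak 13
OP102@2: h1:9  h2:13  h3:2  h4:0  h5:0  h6:0  h7:0 → peak 13
OP102@3: h1:9  h2:9  h3:6  h4:0  h5:0  h6:0  h7:0 → peak 9
OP102@4: h1:9  h2:9  h3:2  h4:4  h5:0  h6:0  h7:0 → peak 9
OP102@5: h1:9  h2:9  h3:2  h4:0  h5:4  h6:0  h7:0 → peak 9
OP102@6: h1:9  h2:9  h3:2  h4:0  h5:0  h6:4  h7:0 → peak 9
OP102@7: h1:9  h2:9  h3:2  h4:0  h5:0  h6:0  h7:4 → peak 9
Best is OP102@3, peak 9.

9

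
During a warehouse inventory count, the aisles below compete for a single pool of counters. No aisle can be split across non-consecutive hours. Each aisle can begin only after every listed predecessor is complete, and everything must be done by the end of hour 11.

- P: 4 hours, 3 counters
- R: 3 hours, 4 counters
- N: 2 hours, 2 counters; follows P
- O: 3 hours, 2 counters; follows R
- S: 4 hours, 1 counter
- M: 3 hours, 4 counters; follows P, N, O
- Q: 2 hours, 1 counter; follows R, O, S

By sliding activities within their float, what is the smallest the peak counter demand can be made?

7

Early-start (P@1, R@1, N@5, O@4, S@1, M@7, Q@7) gives peak 8: h1:8  h2:8  h3:8  h4:6  h5:4  h6:4  h7:5  h8:5  h9:4  h10:0  h11:0.
Shift S→4, Q→8.
Schedule P@1, R@1, N@5, O@4, S@4, M@7, Q@8: h1:7  h2:7  h3:7  h4:6  h5:5  h6:5  h7:5  h8:5  h9:5  h10:0  h11:0 — peak 7.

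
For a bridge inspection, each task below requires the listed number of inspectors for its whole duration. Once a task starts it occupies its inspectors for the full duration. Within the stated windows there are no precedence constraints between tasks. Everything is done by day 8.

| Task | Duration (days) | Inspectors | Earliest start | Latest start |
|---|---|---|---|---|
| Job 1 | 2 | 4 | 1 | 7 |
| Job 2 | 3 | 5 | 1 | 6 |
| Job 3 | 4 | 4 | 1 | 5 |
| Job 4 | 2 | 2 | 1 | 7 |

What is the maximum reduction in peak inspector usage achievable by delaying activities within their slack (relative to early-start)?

Early-start peak: d1:15  d2:15  d3:9  d4:4  d5:0  d6:0  d7:0  d8:0 ⇒ 15.
Leveled (Job 1@1, Job 2@5, Job 3@1, Job 4@3): d1:8  d2:8  d3:6  d4:6  d5:5  d6:5  d7:5  d8:0 ⇒ 8.
Reduction 15 − 8 = 7.

7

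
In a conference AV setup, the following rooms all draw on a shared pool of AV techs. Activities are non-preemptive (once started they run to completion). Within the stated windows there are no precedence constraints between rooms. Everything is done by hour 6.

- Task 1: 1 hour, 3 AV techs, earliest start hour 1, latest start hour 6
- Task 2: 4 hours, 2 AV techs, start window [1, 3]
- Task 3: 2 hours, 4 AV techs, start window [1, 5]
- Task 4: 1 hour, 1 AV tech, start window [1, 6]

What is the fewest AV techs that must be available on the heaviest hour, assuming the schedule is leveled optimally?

Early-start (Task 1@1, Task 2@1, Task 3@1, Task 4@1) gives peak 10: h1:10  h2:6  h3:2  h4:2  h5:0  h6:0.
Shift Task 3→5, Task 4→2.
Schedule Task 1@1, Task 2@1, Task 3@5, Task 4@2: h1:5  h2:3  h3:2  h4:2  h5:4  h6:4 — peak 5.

5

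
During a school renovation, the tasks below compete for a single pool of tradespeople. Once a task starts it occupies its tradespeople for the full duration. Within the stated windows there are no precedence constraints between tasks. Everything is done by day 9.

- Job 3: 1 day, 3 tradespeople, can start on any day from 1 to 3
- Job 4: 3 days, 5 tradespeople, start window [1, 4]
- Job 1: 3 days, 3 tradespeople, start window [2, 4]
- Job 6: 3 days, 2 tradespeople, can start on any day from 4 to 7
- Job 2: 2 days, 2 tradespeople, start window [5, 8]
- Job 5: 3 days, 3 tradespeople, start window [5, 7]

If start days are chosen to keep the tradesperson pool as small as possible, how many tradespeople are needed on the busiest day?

8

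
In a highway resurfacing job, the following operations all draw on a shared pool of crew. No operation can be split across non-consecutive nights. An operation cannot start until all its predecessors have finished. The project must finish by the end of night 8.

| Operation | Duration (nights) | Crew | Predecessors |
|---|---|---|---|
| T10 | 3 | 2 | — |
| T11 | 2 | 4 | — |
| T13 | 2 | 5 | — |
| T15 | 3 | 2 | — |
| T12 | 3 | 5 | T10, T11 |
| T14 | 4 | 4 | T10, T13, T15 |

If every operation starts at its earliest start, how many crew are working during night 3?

4

At early start, night 3 has: T10, T15.
Demand: 2 + 2 = 4.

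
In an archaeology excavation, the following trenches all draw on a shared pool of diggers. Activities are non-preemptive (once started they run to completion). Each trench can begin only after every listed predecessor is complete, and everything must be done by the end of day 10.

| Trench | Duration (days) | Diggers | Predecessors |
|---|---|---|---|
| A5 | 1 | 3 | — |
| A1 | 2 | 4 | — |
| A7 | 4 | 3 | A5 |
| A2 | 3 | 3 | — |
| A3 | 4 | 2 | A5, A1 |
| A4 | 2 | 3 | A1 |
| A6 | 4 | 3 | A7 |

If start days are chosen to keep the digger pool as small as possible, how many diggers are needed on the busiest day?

7

Early-start (A5@1, A1@1, A7@2, A2@1, A3@3, A4@3, A6@6) gives peak 11: d1:10  d2:10  d3:11  d4:8  d5:5  d6:5  d7:3  d8:3  d9:3  d10:0.
Shift A2→6, A4→9, A6→7.
Schedule A5@1, A1@1, A7@2, A2@6, A3@3, A4@9, A6@7: d1:7  d2:7  d3:5  d4:5  d5:5  d6:5  d7:6  d8:6  d9:6  d10:6 — peak 7.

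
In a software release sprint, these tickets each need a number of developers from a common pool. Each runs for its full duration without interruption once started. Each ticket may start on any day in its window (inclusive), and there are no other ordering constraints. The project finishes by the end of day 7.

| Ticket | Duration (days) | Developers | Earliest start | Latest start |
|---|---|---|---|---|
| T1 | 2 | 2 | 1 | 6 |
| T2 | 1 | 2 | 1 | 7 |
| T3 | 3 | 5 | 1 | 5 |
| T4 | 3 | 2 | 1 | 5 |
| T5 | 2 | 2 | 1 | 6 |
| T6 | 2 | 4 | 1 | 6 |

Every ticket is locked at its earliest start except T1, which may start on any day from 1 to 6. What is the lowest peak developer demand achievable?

T1@1: d1:17  d2:15  d3:7  d4:0  d5:0  d6:0  d7:0 → peak 17
T1@2: d1:15  d2:15  d3:9  d4:0  d5:0  d6:0  d7:0 → peak 15
T1@3: d1:15  d2:13  d3:9  d4:2  d5:0  d6:0  d7:0 → peak 15
T1@4: d1:15  d2:13  d3:7  d4:2  d5:2  d6:0  d7:0 → peak 15
T1@5: d1:15  d2:13  d3:7  d4:0  d5:2  d6:2  d7:0 → peak 15
T1@6: d1:15  d2:13  d3:7  d4:0  d5:0  d6:2  d7:2 → peak 15
Best is T1@2, peak 15.

15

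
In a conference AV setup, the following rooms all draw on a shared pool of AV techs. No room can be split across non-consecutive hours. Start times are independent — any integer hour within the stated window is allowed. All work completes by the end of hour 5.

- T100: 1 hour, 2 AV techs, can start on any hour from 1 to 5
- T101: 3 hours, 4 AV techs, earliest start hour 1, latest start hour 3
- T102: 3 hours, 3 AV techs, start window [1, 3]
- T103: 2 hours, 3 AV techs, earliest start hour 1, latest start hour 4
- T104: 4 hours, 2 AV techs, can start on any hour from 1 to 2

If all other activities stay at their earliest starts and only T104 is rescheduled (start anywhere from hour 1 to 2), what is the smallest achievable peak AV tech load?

12

T104@1: h1:14  h2:12  h3:9  h4:2  h5:0 → peak 14
T104@2: h1:12  h2:12  h3:9  h4:2  h5:2 → peak 12
Best is T104@2, peak 12.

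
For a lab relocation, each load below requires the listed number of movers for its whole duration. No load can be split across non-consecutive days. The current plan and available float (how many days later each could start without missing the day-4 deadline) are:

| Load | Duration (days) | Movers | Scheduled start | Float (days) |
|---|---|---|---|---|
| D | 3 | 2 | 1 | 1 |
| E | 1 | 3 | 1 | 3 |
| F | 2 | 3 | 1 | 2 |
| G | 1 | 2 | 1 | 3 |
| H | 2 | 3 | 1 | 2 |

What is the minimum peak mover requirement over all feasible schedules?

7

Early-start (D@1, E@1, F@1, G@1, H@1) gives peak 13: d1:13  d2:8  d3:2  d4:0.
Shift E→4, H→3.
Schedule D@1, E@4, F@1, G@1, H@3: d1:7  d2:5  d3:5  d4:6 — peak 7.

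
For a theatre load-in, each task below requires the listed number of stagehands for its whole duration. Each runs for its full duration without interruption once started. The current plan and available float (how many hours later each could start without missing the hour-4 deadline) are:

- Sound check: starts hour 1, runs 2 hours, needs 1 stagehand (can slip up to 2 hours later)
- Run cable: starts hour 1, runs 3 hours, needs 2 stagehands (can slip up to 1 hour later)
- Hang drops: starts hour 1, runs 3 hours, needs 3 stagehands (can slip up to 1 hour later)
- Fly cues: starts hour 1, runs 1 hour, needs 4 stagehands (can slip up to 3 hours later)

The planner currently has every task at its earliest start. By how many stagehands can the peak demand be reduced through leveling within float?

Early-start peak: h1:10  h2:6  h3:5  h4:0 ⇒ 10.
Leveled (Sound check@1, Run cable@1, Hang drops@1, Fly cues@4): h1:6  h2:6  h3:5  h4:4 ⇒ 6.
Reduction 10 − 6 = 4.

4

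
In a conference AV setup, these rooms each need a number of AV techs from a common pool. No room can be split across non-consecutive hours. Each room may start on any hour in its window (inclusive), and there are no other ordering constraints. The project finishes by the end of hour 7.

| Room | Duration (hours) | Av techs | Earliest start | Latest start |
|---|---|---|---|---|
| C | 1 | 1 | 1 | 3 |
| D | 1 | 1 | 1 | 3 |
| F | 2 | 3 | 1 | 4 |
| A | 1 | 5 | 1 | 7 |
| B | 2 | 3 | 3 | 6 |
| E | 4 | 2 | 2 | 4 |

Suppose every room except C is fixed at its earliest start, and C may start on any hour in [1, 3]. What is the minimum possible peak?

C@1: h1:10  h2:5  h3:5  h4:5  h5:2  h6:0  h7:0 → peak 10
C@2: h1:9  h2:6  h3:5  h4:5  h5:2  h6:0  h7:0 → peak 9
C@3: h1:9  h2:5  h3:6  h4:5  h5:2  h6:0  h7:0 → peak 9
Best is C@2, peak 9.

9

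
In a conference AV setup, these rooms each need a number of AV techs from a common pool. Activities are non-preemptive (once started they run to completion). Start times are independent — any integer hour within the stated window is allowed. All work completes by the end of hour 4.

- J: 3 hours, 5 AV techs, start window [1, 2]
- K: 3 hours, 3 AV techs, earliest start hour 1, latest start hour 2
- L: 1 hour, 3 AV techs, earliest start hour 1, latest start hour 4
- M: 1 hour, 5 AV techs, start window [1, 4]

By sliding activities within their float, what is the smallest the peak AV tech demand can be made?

Early-start (J@1, K@1, L@1, M@1) gives peak 16: h1:16  h2:8  h3:8  h4:0.
Shift L→4, M→4.
Schedule J@1, K@1, L@4, M@4: h1:8  h2:8  h3:8  h4:8 — peak 8.
Total AV tech-hours = 32 over 4 hours ⇒ peak ≥ ⌈32/4⌉ = 8, so 8 is optimal.

8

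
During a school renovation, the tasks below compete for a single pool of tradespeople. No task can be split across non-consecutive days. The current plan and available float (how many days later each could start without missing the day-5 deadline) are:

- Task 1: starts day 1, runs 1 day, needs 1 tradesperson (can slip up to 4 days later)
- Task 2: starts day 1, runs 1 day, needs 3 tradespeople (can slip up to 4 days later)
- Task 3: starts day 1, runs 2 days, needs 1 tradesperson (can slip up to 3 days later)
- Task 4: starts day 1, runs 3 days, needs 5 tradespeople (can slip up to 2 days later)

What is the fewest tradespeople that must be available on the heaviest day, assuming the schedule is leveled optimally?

5

Early-start (Task 1@1, Task 2@1, Task 3@1, Task 4@1) gives peak 10: d1:10  d2:6  d3:5  d4:0  d5:0.
Shift Task 4→3.
Schedule Task 1@1, Task 2@1, Task 3@1, Task 4@3: d1:5  d2:1  d3:5  d4:5  d5:5 — peak 5.
Total tradesperson-days = 21 over 5 days ⇒ peak ≥ ⌈21/5⌉ = 5, so 5 is optimal.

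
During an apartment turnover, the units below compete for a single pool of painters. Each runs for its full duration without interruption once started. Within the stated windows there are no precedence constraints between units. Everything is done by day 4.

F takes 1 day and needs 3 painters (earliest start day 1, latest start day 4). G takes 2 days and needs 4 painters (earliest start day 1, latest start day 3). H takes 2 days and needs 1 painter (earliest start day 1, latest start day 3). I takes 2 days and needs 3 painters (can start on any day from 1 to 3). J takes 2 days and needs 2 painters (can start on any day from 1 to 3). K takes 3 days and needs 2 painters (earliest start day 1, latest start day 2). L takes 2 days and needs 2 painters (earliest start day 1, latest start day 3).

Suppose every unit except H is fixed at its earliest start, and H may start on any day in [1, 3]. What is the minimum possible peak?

16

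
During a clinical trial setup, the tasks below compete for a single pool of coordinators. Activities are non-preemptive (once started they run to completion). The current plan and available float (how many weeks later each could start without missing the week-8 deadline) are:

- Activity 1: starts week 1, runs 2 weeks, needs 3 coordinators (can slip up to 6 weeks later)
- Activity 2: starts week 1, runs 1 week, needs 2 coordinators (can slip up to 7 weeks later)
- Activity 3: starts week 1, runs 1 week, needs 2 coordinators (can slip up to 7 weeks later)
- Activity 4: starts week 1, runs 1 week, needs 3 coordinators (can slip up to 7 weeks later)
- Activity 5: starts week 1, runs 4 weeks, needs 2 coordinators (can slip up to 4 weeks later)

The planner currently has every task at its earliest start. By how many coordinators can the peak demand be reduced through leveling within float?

8

Early-start peak: w1:12  w2:5  w3:2  w4:2  w5:0  w6:0  w7:0  w8:0 ⇒ 12.
Leveled (Activity 1@1, Activity 2@3, Activity 3@3, Activity 4@4, Activity 5@5): w1:3  w2:3  w3:4  w4:3  w5:2  w6:2  w7:2  w8:2 ⇒ 4.
Reduction 12 − 4 = 8.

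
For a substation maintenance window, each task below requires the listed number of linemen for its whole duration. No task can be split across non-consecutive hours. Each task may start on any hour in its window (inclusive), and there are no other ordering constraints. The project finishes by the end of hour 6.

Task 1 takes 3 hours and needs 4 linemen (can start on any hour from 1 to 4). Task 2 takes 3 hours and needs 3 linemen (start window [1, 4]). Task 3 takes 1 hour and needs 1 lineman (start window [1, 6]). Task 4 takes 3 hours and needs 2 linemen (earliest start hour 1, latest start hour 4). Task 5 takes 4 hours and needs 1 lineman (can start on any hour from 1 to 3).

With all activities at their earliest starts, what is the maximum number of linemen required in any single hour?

Early-start schedule: Task 1@1, Task 2@1, Task 3@1, Task 4@1, Task 5@1.
Load per hour: hour 1: 11, hour 2: 10, hour 3: 10, hour 4: 1, hour 5: 0, hour 6: 0.
Peak is 11.

11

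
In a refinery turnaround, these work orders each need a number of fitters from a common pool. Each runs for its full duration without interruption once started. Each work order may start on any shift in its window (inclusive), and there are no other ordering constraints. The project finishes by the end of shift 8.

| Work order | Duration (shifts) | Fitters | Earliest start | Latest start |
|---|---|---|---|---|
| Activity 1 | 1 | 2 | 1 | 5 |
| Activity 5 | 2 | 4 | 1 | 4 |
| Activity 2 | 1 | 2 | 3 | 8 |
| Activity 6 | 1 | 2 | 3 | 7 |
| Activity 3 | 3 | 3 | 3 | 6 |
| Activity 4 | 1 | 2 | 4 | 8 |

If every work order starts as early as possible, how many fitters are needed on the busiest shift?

7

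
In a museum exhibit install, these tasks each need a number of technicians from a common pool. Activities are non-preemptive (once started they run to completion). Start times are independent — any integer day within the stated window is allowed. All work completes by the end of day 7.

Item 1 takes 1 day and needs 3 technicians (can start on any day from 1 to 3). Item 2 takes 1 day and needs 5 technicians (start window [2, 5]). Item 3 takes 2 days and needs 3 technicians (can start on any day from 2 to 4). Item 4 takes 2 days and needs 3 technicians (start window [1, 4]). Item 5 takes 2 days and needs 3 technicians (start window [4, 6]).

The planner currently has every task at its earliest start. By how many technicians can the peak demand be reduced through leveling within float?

Early-start peak: d1:6  d2:11  d3:3  d4:3  d5:3  d6:0  d7:0 ⇒ 11.
Leveled (Item 1@1, Item 2@2, Item 3@3, Item 4@3, Item 5@5): d1:3  d2:5  d3:6  d4:6  d5:3  d6:3  d7:0 ⇒ 6.
Reduction 11 − 6 = 5.

5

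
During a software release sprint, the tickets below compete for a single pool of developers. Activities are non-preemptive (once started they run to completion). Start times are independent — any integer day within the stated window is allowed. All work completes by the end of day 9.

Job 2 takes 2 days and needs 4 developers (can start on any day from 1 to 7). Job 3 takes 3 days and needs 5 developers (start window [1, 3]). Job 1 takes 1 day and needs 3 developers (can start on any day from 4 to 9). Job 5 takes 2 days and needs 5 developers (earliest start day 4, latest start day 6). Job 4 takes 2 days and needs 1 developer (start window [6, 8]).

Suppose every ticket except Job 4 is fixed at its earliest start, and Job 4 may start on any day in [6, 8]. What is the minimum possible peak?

9

Job 4@6: d1:9  d2:9  d3:5  d4:8  d5:5  d6:1  d7:1  d8:0  d9:0 → peak 9
Job 4@7: d1:9  d2:9  d3:5  d4:8  d5:5  d6:0  d7:1  d8:1  d9:0 → peak 9
Job 4@8: d1:9  d2:9  d3:5  d4:8  d5:5  d6:0  d7:0  d8:1  d9:1 → peak 9
Best is Job 4@6, peak 9.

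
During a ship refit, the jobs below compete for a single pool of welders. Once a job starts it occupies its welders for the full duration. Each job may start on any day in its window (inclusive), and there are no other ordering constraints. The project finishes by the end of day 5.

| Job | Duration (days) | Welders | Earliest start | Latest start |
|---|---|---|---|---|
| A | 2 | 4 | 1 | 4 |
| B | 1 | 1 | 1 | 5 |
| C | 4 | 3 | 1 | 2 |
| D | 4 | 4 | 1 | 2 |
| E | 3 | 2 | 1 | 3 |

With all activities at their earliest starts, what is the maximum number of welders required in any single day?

Early-start schedule: A@1, B@1, C@1, D@1, E@1.
Load per day: day 1: 14, day 2: 13, day 3: 9, day 4: 7, day 5: 0.
Peak is 14.

14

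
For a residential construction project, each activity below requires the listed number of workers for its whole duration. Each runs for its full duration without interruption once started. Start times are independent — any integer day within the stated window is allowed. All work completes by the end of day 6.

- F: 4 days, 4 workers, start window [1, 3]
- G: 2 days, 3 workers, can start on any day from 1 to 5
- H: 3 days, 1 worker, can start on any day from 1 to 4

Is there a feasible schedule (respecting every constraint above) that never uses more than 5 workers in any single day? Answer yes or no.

Schedule F@1, G@5, H@1: d1:5  d2:5  d3:5  d4:4  d5:3  d6:3 — peak 5 ≤ 5.

yes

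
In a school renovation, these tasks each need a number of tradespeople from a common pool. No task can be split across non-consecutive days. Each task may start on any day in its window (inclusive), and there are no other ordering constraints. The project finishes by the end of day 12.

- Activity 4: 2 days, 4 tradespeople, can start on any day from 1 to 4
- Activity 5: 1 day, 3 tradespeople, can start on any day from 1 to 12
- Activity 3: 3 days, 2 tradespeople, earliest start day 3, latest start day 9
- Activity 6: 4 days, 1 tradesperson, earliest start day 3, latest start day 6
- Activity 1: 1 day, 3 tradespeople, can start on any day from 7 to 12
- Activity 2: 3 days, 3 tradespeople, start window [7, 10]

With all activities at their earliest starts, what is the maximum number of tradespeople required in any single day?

7

Early-start schedule: Activity 4@1, Activity 5@1, Activity 3@3, Activity 6@3, Activity 1@7, Activity 2@7.
Load per day: day 1: 7, day 2: 4, day 3: 3, day 4: 3, day 5: 3, day 6: 1, day 7: 6, day 8: 3, day 9: 3, day 10: 0, day 11: 0, day 12: 0.
Peak is 7.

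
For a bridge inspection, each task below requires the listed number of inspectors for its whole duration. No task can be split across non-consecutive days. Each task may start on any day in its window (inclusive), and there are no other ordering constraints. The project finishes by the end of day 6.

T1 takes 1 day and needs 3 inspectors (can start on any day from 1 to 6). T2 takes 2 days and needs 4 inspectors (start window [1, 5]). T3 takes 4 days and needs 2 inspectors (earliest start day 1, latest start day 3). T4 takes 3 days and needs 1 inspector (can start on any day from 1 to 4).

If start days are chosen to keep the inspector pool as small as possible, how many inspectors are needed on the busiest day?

5

Early-start (T1@1, T2@1, T3@1, T4@1) gives peak 10: d1:10  d2:7  d3:3  d4:2  d5:0  d6:0.
Shift T2→5, T4→2.
Schedule T1@1, T2@5, T3@1, T4@2: d1:5  d2:3  d3:3  d4:3  d5:4  d6:4 — peak 5.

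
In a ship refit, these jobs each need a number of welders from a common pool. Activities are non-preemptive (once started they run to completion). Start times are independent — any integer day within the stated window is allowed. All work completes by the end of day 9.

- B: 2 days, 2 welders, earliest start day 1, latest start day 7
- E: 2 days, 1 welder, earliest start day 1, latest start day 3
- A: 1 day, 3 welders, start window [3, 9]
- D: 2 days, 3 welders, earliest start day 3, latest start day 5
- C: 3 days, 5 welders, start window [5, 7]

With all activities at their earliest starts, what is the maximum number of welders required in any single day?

6

Early-start schedule: B@1, E@1, A@3, D@3, C@5.
Load per day: day 1: 3, day 2: 3, day 3: 6, day 4: 3, day 5: 5, day 6: 5, day 7: 5, day 8: 0, day 9: 0.
Peak is 6.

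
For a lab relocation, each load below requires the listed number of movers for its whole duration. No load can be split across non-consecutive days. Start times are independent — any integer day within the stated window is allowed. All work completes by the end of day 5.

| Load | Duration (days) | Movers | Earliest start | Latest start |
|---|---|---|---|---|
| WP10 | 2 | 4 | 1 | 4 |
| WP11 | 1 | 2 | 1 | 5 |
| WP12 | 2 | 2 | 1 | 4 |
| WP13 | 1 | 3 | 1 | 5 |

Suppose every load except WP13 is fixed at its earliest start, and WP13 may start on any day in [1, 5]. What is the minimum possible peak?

WP13@1: d1:11  d2:6  d3:0  d4:0  d5:0 → peak 11
WP13@2: d1:8  d2:9  d3:0  d4:0  d5:0 → peak 9
WP13@3: d1:8  d2:6  d3:3  d4:0  d5:0 → peak 8
WP13@4: d1:8  d2:6  d3:0  d4:3  d5:0 → peak 8
WP13@5: d1:8  d2:6  d3:0  d4:0  d5:3 → peak 8
Best is WP13@3, peak 8.

8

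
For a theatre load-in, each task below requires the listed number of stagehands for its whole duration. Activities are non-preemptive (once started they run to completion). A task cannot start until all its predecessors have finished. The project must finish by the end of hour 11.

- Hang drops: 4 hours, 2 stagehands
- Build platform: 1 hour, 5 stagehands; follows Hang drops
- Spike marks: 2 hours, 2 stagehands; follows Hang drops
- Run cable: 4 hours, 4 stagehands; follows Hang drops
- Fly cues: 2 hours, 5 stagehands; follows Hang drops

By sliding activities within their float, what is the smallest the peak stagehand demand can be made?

6

Early-start (Hang drops@1, Build platform@5, Spike marks@5, Run cable@5, Fly cues@5) gives peak 16: h1:2  h2:2  h3:2  h4:2  h5:16  h6:11  h7:4  h8:4  h9:0  h10:0  h11:0.
Shift Spike marks→6, Run cable→6, Fly cues→10.
Schedule Hang drops@1, Build platform@5, Spike marks@6, Run cable@6, Fly cues@10: h1:2  h2:2  h3:2  h4:2  h5:5  h6:6  h7:6  h8:4  h9:4  h10:5  h11:5 — peak 6.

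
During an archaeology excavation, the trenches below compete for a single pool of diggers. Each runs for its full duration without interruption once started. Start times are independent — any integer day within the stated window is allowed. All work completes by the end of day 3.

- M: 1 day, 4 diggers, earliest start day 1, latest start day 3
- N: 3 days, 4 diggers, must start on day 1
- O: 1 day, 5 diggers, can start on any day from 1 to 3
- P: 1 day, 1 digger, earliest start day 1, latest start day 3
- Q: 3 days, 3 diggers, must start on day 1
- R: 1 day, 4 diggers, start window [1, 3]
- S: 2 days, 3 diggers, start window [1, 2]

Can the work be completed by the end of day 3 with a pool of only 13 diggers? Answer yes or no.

Total digger-days = 41; over 3 days the average is 41/3 > 13, so some day must exceed 13.

no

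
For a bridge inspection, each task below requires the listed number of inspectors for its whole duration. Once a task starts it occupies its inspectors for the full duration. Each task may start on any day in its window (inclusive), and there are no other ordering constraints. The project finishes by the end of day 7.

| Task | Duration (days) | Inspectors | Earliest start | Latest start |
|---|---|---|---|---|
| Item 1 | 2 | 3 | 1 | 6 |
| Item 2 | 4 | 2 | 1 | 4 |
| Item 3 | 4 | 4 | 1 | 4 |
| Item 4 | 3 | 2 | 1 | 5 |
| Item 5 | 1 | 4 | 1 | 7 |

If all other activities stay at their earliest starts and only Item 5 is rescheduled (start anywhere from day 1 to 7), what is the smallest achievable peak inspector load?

11

Item 5@1: d1:15  d2:11  d3:8  d4:6  d5:0  d6:0  d7:0 → peak 15
Item 5@2: d1:11  d2:15  d3:8  d4:6  d5:0  d6:0  d7:0 → peak 15
Item 5@3: d1:11  d2:11  d3:12  d4:6  d5:0  d6:0  d7:0 → peak 12
Item 5@4: d1:11  d2:11  d3:8  d4:10  d5:0  d6:0  d7:0 → peak 11
Item 5@5: d1:11  d2:11  d3:8  d4:6  d5:4  d6:0  d7:0 → peak 11
Item 5@6: d1:11  d2:11  d3:8  d4:6  d5:0  d6:4  d7:0 → peak 11
Item 5@7: d1:11  d2:11  d3:8  d4:6  d5:0  d6:0  d7:4 → peak 11
Best is Item 5@4, peak 11.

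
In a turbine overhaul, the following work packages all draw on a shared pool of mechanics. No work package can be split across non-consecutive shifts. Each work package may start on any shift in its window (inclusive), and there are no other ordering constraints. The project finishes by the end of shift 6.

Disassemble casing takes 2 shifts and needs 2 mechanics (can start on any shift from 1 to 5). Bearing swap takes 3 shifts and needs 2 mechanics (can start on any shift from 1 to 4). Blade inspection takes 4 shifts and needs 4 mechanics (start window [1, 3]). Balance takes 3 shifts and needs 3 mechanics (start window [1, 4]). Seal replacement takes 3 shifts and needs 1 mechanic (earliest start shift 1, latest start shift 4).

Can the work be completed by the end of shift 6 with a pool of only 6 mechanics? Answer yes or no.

no

Total mechanic-shifts = 38; over 6 shifts the average is 38/6 > 6, so some shift must exceed 6.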